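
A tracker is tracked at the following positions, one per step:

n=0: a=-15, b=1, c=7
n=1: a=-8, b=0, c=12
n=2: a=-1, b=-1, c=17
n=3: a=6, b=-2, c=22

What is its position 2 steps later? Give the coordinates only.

Each step adds (+7,-1,+5) to the position.
step 4: a=6, b=-2, c=22 + (+7,-1,+5) → a=13, b=-3, c=27
step 5: a=13, b=-3, c=27 + (+7,-1,+5) → a=20, b=-4, c=32

a=20, b=-4, c=32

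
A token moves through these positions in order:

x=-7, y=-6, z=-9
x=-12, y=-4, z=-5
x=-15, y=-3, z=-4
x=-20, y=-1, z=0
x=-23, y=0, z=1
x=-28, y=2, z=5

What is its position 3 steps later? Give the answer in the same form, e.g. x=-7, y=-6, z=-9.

x=-39, y=6, z=11

Step-to-step displacements: (-5, +2, +4), (-3, +1, +1), (-5, +2, +4), (-3, +1, +1), (-5, +2, +4) — a repeating cycle of length 2.
step 6: apply (-3, +1, +1) → x=-31, y=3, z=6
step 7: apply (-5, +2, +4) → x=-36, y=5, z=10
step 8: apply (-3, +1, +1) → x=-39, y=6, z=11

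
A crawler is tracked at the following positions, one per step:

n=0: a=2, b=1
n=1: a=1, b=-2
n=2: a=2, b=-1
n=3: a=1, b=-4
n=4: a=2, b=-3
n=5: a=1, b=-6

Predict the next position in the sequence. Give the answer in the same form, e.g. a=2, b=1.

Differencing gives (-1, -3), (+1, +1), (-1, -3), (+1, +1), (-1, -3). This is the pattern (-1, -3), (+1, +1) repeated.
step 6: apply (+1, +1) → a=2, b=-5

a=2, b=-5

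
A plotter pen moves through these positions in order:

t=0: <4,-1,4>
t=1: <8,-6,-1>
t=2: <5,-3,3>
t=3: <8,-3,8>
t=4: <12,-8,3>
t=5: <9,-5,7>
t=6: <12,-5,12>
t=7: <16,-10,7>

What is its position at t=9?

<16,-7,16>

The moves between consecutive positions are <+4,-5,-5>, <-3,+3,+4>, <+3,+0,+5>, <+4,-5,-5>, <-3,+3,+4>, <+3,+0,+5>, <+4,-5,-5>; they repeat the 3-cycle [<+4,-5,-5>, <-3,+3,+4>, <+3,+0,+5>].
step 8: apply <-3,+3,+4> → <13,-7,11>
step 9: apply <+3,+0,+5> → <16,-7,16>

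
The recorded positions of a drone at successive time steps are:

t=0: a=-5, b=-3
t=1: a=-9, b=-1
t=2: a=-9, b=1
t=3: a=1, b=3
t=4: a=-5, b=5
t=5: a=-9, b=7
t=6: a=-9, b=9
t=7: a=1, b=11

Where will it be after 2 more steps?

A: cycles through -5, -9, -9, 1 every 4 steps. Step 9 lands at position 1 of the cycle → -9.
B: linear, +2 per step → 15 at step 9.

a=-9, b=15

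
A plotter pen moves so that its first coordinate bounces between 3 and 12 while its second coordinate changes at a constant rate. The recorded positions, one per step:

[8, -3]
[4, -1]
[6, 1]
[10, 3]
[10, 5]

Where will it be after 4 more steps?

[12, 13]

The first coordinate reflects between 3 and 12, moving 4 per step.
  step 5: 10 → 6
  step 6: 6 → 4
  step 7: 4 → 8
  step 8: 8 → 12
The second coordinate changes by +2 each step: at step 8 it is 13.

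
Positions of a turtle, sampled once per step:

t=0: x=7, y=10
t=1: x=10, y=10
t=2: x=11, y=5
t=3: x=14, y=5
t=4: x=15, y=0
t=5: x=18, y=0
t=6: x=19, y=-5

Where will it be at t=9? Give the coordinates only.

Step-to-step displacements: (+3, +0), (+1, -5), (+3, +0), (+1, -5), (+3, +0), (+1, -5) — a repeating cycle of length 2.
step 7: apply (+3, +0) → x=22, y=-5
step 8: apply (+1, -5) → x=23, y=-10
step 9: apply (+3, +0) → x=26, y=-10

x=26, y=-10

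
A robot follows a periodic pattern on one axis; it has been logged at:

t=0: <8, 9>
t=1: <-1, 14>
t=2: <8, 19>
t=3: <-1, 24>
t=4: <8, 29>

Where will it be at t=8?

<8, 49>

The first coordinate repeats the cycle [8, -1] with period 2; step 8 mod 2 = 0, giving 8.
The second coordinate changes by +5 each step, so at step 8 it is 9 + 8·(5) = 49.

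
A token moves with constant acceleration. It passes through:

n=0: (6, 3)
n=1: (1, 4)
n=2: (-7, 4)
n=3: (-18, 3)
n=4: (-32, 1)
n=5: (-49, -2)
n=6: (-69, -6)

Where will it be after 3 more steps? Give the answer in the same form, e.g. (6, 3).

Successive displacements: (-5, +1), (-8, +0), (-11, -1), (-14, -2), (-17, -3), (-20, -4) — each changes by (-3, -1).
step 7: (-69, -6) + (-23, -5) → (-92, -11)
step 8: (-92, -11) + (-26, -6) → (-118, -17)
step 9: (-118, -17) + (-29, -7) → (-147, -24)

(-147, -24)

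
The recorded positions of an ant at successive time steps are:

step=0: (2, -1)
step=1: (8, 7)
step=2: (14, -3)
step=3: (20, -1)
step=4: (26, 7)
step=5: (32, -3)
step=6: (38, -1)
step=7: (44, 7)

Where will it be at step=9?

(56, -1)

The first coordinate changes by +6 each step, so at step 9 it is 2 + 9·(6) = 56.
The second coordinate repeats the cycle [-1, 7, -3] with period 3; step 9 mod 3 = 0, giving -1.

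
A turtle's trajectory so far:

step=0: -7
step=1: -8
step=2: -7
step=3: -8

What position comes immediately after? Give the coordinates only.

Consecutive displacements -1, +1, -1 scale by a factor of -1 each step.
step 4: -8 + 1 → -7

-7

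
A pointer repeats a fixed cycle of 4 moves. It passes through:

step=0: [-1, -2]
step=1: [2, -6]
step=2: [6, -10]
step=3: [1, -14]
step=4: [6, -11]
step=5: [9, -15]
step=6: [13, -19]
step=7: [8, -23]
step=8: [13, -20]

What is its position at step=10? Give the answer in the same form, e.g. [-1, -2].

Step-to-step displacements: [+3, -4], [+4, -4], [-5, -4], [+5, +3], [+3, -4], [+4, -4], [-5, -4], [+5, +3] — a repeating cycle of length 4.
step 9: apply [+3, -4] → [16, -24]
step 10: apply [+4, -4] → [20, -28]

[20, -28]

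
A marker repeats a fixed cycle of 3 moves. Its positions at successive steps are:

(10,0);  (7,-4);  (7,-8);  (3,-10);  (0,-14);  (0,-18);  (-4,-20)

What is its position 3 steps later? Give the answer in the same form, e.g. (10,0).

The moves between consecutive positions are (-3,-4), (+0,-4), (-4,-2), (-3,-4), (+0,-4), (-4,-2); they repeat the 3-cycle [(-3,-4), (+0,-4), (-4,-2)].
step 7: apply (-3,-4) → (-7,-24)
step 8: apply (+0,-4) → (-7,-28)
step 9: apply (-4,-2) → (-11,-30)

(-11,-30)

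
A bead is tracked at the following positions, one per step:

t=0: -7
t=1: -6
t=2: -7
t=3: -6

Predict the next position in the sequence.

-7

Consecutive displacements +1, -1, +1 scale by a factor of -1 each step.
step 4: -6 − 1 → -7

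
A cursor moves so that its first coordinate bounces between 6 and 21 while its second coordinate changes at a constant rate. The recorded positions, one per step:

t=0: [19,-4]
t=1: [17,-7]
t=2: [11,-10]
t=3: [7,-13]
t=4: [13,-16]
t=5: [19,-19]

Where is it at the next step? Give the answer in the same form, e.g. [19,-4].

[17,-22]

The first coordinate reflects between 6 and 21, moving 6 per step.
  step 6: 19 → 17
The second coordinate changes by -3 each step: at step 6 it is -22.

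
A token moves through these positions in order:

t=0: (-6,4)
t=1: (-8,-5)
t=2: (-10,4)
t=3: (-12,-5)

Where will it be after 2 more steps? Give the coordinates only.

First: linear, -2 per step → -16 at step 5.
Second: cycles through 4, -5 every 2 steps. Step 5 lands at position 1 of the cycle → -5.

(-16,-5)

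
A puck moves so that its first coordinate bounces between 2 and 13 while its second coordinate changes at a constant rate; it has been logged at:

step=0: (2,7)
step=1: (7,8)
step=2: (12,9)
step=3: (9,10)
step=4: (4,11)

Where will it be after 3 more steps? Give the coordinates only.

(11,14)

The first coordinate reflects between 2 and 13, moving 5 per step.
  step 5: 4 → 5
  step 6: 5 → 10
  step 7: 10 → 11
The second coordinate changes by +1 each step: at step 7 it is 14.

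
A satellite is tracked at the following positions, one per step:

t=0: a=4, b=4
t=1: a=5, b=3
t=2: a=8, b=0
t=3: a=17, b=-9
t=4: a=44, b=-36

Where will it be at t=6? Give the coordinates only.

Step-to-step displacements: (+1, -1), (+3, -3), (+9, -9), (+27, -27); each is 3× the previous.
step 5: a=44, b=-36 + (+81, -81) → a=125, b=-117
step 6: a=125, b=-117 + (+243, -243) → a=368, b=-360

a=368, b=-360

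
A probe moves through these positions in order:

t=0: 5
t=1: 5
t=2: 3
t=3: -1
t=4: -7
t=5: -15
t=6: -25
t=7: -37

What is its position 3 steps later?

Successive displacements: +0, -2, -4, -6, -8, -10, -12 — each changes by -2.
step 8: -37 − 14 → -51
step 9: -51 − 16 → -67
step 10: -67 − 18 → -85

-85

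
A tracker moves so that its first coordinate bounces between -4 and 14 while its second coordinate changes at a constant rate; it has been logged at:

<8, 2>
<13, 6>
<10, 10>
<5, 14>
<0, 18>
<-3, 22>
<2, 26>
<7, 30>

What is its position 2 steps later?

The first coordinate travels 5 per step and bounces off the walls at -4 and 14.
  step 8: 7 → 12
  step 9: 12 → 11
The second coordinate changes by +4 each step: at step 9 it is 38.

<11, 38>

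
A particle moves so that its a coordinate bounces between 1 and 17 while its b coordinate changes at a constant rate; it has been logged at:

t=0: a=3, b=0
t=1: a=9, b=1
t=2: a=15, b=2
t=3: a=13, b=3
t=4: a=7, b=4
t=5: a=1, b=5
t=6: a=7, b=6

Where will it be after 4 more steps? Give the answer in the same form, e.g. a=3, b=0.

The a coordinate travels 6 per step and bounces off the walls at 1 and 17.
  step 7: 7 → 13
  step 8: 13 → 15
  step 9: 15 → 9
  step 10: 9 → 3
The b coordinate changes by +1 each step: at step 10 it is 10.

a=3, b=10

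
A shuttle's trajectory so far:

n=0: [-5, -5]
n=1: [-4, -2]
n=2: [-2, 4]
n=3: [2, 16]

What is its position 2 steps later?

[26, 88]

Step-to-step displacements: [+1, +3], [+2, +6], [+4, +12]; each is 2× the previous.
step 4: [2, 16] + [+8, +24] → [10, 40]
step 5: [10, 40] + [+16, +48] → [26, 88]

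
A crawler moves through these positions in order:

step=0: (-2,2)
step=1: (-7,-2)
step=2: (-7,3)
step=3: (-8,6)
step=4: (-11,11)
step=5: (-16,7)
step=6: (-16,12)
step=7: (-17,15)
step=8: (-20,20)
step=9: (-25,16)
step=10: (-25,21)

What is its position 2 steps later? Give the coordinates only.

The moves between consecutive positions are (-5,-4), (+0,+5), (-1,+3), (-3,+5), (-5,-4), (+0,+5), (-1,+3), (-3,+5), (-5,-4), (+0,+5); they repeat the 4-cycle [(-5,-4), (+0,+5), (-1,+3), (-3,+5)].
step 11: apply (-1,+3) → (-26,24)
step 12: apply (-3,+5) → (-29,29)

(-29,29)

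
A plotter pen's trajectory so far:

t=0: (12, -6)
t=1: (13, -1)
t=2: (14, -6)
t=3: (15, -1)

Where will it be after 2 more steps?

(17, -1)

First: linear, +1 per step → 17 at step 5.
Second: cycles through -6, -1 every 2 steps. Step 5 lands at position 1 of the cycle → -1.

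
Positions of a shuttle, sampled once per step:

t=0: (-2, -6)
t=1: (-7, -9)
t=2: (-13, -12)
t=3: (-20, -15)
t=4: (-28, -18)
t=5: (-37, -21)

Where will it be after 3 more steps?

Taking differences between consecutive positions: (-5, -3), (-6, -3), (-7, -3), (-8, -3), (-9, -3). These grow by (-1, +0) each step.
step 6: (-37, -21) + (-10, -3) → (-47, -24)
step 7: (-47, -24) + (-11, -3) → (-58, -27)
step 8: (-58, -27) + (-12, -3) → (-70, -30)

(-70, -30)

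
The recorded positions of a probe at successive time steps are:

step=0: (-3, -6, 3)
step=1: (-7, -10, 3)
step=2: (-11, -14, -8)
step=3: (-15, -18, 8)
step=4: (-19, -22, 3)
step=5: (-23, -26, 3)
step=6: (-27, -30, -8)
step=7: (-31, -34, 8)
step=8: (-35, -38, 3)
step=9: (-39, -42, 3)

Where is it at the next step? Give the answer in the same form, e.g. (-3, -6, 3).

First: linear, -4 per step → -43 at step 10.
Second: linear, -4 per step → -46 at step 10.
Third: cycles through 3, 3, -8, 8 every 4 steps. Step 10 lands at position 2 of the cycle → -8.

(-43, -46, -8)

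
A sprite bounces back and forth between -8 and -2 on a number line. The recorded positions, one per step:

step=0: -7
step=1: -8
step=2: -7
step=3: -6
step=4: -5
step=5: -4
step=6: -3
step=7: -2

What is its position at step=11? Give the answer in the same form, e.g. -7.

The value reflects between -8 and -2, moving 1 per step.
  step 8: -2 → -3
  step 9: -3 → -4
  step 10: -4 → -5
  step 11: -5 → -6

-6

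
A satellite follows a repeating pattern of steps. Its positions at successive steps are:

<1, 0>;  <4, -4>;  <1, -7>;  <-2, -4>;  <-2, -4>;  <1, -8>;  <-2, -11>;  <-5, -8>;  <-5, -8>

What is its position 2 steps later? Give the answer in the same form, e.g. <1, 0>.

The moves between consecutive positions are <+3, -4>, <-3, -3>, <-3, +3>, <+0, +0>, <+3, -4>, <-3, -3>, <-3, +3>, <+0, +0>; they repeat the 4-cycle [<+3, -4>, <-3, -3>, <-3, +3>, <+0, +0>].
step 9: apply <+3, -4> → <-2, -12>
step 10: apply <-3, -3> → <-5, -15>

<-5, -15>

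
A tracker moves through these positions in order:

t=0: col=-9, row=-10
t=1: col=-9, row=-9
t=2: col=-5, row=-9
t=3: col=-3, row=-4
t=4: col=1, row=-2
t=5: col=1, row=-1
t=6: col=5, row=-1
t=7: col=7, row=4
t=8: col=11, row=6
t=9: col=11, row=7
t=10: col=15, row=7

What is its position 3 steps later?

Step-to-step displacements: (+0, +1), (+4, +0), (+2, +5), (+4, +2), (+0, +1), (+4, +0), (+2, +5), (+4, +2), (+0, +1), (+4, +0) — a repeating cycle of length 4.
step 11: apply (+2, +5) → col=17, row=12
step 12: apply (+4, +2) → col=21, row=14
step 13: apply (+0, +1) → col=21, row=15

col=21, row=15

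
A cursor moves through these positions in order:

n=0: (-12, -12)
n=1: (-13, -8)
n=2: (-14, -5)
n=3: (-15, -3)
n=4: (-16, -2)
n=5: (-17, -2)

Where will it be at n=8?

(-20, -8)

Taking differences between consecutive positions: (-1, +4), (-1, +3), (-1, +2), (-1, +1), (-1, +0). These grow by (+0, -1) each step.
step 6: (-17, -2) + (-1, -1) → (-18, -3)
step 7: (-18, -3) + (-1, -2) → (-19, -5)
step 8: (-19, -5) + (-1, -3) → (-20, -8)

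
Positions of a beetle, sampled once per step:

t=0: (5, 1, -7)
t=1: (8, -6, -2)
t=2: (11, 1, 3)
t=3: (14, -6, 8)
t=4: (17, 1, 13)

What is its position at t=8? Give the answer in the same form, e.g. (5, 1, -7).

The first coordinate changes by +3 each step, so at step 8 it is 5 + 8·(3) = 29.
The second coordinate repeats the cycle [1, -6] with period 2; step 8 mod 2 = 0, giving 1.
The third coordinate changes by +5 each step, so at step 8 it is -7 + 8·(5) = 33.

(29, 1, 33)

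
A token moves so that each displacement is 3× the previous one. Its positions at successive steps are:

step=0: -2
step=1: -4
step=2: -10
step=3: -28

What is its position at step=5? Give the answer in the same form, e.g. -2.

Consecutive displacements -2, -6, -18 scale by a factor of 3 each step.
step 4: -28 − 54 → -82
step 5: -82 − 162 → -244

-244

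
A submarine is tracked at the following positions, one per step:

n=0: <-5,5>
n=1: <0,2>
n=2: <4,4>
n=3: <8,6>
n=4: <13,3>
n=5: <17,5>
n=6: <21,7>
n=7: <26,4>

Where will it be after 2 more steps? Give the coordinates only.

Step-to-step displacements: <+5,-3>, <+4,+2>, <+4,+2>, <+5,-3>, <+4,+2>, <+4,+2>, <+5,-3> — a repeating cycle of length 3.
step 8: apply <+4,+2> → <30,6>
step 9: apply <+4,+2> → <34,8>

<34,8>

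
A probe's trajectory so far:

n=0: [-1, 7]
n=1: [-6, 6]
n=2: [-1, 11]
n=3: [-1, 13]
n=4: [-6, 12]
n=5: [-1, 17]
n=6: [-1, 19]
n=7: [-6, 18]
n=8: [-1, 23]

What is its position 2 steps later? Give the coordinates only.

[-6, 24]

The moves between consecutive positions are [-5, -1], [+5, +5], [+0, +2], [-5, -1], [+5, +5], [+0, +2], [-5, -1], [+5, +5]; they repeat the 3-cycle [[-5, -1], [+5, +5], [+0, +2]].
step 9: apply [+0, +2] → [-1, 25]
step 10: apply [-5, -1] → [-6, 24]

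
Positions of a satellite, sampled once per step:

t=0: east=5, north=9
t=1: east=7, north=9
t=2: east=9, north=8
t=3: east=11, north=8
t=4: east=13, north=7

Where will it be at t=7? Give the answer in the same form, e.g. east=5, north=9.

Differencing gives (+2,+0), (+2,-1), (+2,+0), (+2,-1). This is the pattern (+2,+0), (+2,-1) repeated.
step 5: apply (+2,+0) → east=15, north=7
step 6: apply (+2,-1) → east=17, north=6
step 7: apply (+2,+0) → east=19, north=6

east=19, north=6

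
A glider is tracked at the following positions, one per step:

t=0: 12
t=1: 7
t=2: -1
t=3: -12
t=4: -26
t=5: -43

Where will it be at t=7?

Taking differences between consecutive positions: -5, -8, -11, -14, -17. These grow by -3 each step.
step 6: -43 − 20 → -63
step 7: -63 − 23 → -86

-86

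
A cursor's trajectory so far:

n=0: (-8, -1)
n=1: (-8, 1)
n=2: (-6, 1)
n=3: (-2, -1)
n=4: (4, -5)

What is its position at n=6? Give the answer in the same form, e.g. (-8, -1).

First differences are (+0, +2), (+2, +0), (+4, -2), (+6, -4); their common second difference is (+2, -2) (constant acceleration).
step 5: (4, -5) + (+8, -6) → (12, -11)
step 6: (12, -11) + (+10, -8) → (22, -19)

(22, -19)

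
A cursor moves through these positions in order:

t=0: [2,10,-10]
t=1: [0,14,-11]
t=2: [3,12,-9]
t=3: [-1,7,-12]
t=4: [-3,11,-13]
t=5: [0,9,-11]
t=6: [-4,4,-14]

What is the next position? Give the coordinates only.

[-6,8,-15]

Step-to-step displacements: [-2,+4,-1], [+3,-2,+2], [-4,-5,-3], [-2,+4,-1], [+3,-2,+2], [-4,-5,-3] — a repeating cycle of length 3.
step 7: apply [-2,+4,-1] → [-6,8,-15]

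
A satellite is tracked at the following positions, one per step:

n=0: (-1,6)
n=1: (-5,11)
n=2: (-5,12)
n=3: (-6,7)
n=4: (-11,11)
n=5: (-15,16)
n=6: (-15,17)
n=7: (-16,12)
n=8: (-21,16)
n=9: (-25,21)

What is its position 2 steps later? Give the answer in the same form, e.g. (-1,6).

(-26,17)

Differencing gives (-4,+5), (+0,+1), (-1,-5), (-5,+4), (-4,+5), (+0,+1), (-1,-5), (-5,+4), (-4,+5). This is the pattern (-4,+5), (+0,+1), (-1,-5), (-5,+4) repeated.
step 10: apply (+0,+1) → (-25,22)
step 11: apply (-1,-5) → (-26,17)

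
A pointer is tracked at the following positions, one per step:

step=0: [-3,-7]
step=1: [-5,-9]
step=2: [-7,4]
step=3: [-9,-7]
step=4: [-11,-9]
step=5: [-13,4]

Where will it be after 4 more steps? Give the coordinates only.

First: linear, -2 per step → -21 at step 9.
Second: cycles through -7, -9, 4 every 3 steps. Step 9 lands at position 0 of the cycle → -7.

[-21,-7]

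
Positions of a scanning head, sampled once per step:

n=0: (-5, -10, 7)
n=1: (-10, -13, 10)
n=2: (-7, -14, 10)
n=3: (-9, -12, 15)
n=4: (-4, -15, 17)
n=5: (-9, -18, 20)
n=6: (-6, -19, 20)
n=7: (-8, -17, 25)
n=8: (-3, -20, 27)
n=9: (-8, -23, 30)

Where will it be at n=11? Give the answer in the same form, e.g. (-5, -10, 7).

(-7, -22, 35)

Step-to-step displacements: (-5, -3, +3), (+3, -1, +0), (-2, +2, +5), (+5, -3, +2), (-5, -3, +3), (+3, -1, +0), (-2, +2, +5), (+5, -3, +2), (-5, -3, +3) — a repeating cycle of length 4.
step 10: apply (+3, -1, +0) → (-5, -24, 30)
step 11: apply (-2, +2, +5) → (-7, -22, 35)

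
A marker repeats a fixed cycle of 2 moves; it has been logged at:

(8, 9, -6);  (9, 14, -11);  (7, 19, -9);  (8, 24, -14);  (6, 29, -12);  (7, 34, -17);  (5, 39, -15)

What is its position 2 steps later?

Step-to-step displacements: (+1, +5, -5), (-2, +5, +2), (+1, +5, -5), (-2, +5, +2), (+1, +5, -5), (-2, +5, +2) — a repeating cycle of length 2.
step 7: apply (+1, +5, -5) → (6, 44, -20)
step 8: apply (-2, +5, +2) → (4, 49, -18)

(4, 49, -18)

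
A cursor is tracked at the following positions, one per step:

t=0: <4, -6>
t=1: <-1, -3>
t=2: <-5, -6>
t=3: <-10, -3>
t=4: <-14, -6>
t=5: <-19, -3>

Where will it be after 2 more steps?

The moves between consecutive positions are <-5, +3>, <-4, -3>, <-5, +3>, <-4, -3>, <-5, +3>; they repeat the 2-cycle [<-5, +3>, <-4, -3>].
step 6: apply <-4, -3> → <-23, -6>
step 7: apply <-5, +3> → <-28, -3>

<-28, -3>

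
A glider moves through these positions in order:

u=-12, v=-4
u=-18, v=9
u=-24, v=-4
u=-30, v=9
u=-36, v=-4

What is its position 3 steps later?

The u coordinate changes by -6 each step, so at step 7 it is -12 + 7·(-6) = -54.
The v coordinate repeats the cycle [-4, 9] with period 2; step 7 mod 2 = 1, giving 9.

u=-54, v=9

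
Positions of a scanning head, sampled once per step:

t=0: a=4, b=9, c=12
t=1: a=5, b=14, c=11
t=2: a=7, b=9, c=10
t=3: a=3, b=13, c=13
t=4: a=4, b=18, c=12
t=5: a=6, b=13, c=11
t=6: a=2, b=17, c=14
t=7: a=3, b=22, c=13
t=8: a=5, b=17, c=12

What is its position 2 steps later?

a=2, b=26, c=14

Step-to-step displacements: (+1,+5,-1), (+2,-5,-1), (-4,+4,+3), (+1,+5,-1), (+2,-5,-1), (-4,+4,+3), (+1,+5,-1), (+2,-5,-1) — a repeating cycle of length 3.
step 9: apply (-4,+4,+3) → a=1, b=21, c=15
step 10: apply (+1,+5,-1) → a=2, b=26, c=14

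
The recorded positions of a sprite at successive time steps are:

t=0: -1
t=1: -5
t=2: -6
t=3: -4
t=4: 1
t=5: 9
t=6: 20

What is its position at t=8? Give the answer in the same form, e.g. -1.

51

Successive displacements: -4, -1, +2, +5, +8, +11 — each changes by +3.
step 7: 20 + 14 → 34
step 8: 34 + 17 → 51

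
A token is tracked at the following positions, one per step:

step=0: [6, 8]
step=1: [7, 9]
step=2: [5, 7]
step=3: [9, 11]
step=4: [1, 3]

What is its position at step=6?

Consecutive displacements [+1, +1], [-2, -2], [+4, +4], [-8, -8] scale by a factor of -2 each step.
step 5: [1, 3] + [+16, +16] → [17, 19]
step 6: [17, 19] + [-32, -32] → [-15, -13]

[-15, -13]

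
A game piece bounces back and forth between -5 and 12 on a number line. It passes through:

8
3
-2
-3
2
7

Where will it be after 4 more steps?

The value travels 5 per step and bounces off the walls at -5 and 12.
  step 6: 7 → 12
  step 7: 12 → 7
  step 8: 7 → 2
  step 9: 2 → -3

-3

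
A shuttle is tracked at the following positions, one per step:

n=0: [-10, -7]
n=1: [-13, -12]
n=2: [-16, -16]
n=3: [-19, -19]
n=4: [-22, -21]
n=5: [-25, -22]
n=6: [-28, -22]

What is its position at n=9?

Taking differences between consecutive positions: [-3, -5], [-3, -4], [-3, -3], [-3, -2], [-3, -1], [-3, +0]. These grow by [+0, +1] each step.
step 7: [-28, -22] + [-3, +1] → [-31, -21]
step 8: [-31, -21] + [-3, +2] → [-34, -19]
step 9: [-34, -19] + [-3, +3] → [-37, -16]

[-37, -16]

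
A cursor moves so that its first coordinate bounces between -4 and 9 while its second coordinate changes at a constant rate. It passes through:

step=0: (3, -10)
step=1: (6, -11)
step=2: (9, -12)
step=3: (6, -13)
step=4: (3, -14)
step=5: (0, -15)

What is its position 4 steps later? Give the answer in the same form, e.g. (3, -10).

The first coordinate travels 3 per step and bounces off the walls at -4 and 9.
  step 6: 0 → -3
  step 7: -3 → -2
  step 8: -2 → 1
  step 9: 1 → 4
The second coordinate changes by -1 each step: at step 9 it is -19.

(4, -19)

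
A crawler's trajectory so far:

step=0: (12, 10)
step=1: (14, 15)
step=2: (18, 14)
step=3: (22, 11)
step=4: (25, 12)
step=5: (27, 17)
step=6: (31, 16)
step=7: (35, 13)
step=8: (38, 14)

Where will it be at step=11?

The moves between consecutive positions are (+2, +5), (+4, -1), (+4, -3), (+3, +1), (+2, +5), (+4, -1), (+4, -3), (+3, +1); they repeat the 4-cycle [(+2, +5), (+4, -1), (+4, -3), (+3, +1)].
step 9: apply (+2, +5) → (40, 19)
step 10: apply (+4, -1) → (44, 18)
step 11: apply (+4, -3) → (48, 15)

(48, 15)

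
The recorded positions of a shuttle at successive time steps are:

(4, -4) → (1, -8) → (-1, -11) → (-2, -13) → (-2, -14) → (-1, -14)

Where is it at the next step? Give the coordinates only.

Taking differences between consecutive positions: (-3, -4), (-2, -3), (-1, -2), (+0, -1), (+1, +0). These grow by (+1, +1) each step.
step 6: (-1, -14) + (+2, +1) → (1, -13)

(1, -13)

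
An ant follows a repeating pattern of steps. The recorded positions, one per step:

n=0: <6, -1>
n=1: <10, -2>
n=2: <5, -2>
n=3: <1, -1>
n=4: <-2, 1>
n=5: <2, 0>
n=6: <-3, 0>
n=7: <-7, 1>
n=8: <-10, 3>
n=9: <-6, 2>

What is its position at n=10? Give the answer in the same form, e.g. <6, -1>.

Differencing gives <+4, -1>, <-5, +0>, <-4, +1>, <-3, +2>, <+4, -1>, <-5, +0>, <-4, +1>, <-3, +2>, <+4, -1>. This is the pattern <+4, -1>, <-5, +0>, <-4, +1>, <-3, +2> repeated.
step 10: apply <-5, +0> → <-11, 2>

<-11, 2>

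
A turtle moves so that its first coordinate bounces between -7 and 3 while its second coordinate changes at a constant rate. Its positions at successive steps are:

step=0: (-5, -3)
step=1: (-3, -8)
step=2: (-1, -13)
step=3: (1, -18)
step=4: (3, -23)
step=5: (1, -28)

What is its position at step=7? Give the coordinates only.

(-3, -38)

The first coordinate travels 2 per step and bounces off the walls at -7 and 3.
  step 6: 1 → -1
  step 7: -1 → -3
The second coordinate changes by -5 each step: at step 7 it is -38.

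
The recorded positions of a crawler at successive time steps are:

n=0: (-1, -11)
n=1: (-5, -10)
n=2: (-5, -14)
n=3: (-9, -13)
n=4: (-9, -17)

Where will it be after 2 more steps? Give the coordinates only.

(-13, -20)

The moves between consecutive positions are (-4, +1), (+0, -4), (-4, +1), (+0, -4); they repeat the 2-cycle [(-4, +1), (+0, -4)].
step 5: apply (-4, +1) → (-13, -16)
step 6: apply (+0, -4) → (-13, -20)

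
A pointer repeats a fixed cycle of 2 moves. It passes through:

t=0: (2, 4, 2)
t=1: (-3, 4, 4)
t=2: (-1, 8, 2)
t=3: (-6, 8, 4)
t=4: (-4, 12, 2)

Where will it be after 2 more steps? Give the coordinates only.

Step-to-step displacements: (-5, +0, +2), (+2, +4, -2), (-5, +0, +2), (+2, +4, -2) — a repeating cycle of length 2.
step 5: apply (-5, +0, +2) → (-9, 12, 4)
step 6: apply (+2, +4, -2) → (-7, 16, 2)

(-7, 16, 2)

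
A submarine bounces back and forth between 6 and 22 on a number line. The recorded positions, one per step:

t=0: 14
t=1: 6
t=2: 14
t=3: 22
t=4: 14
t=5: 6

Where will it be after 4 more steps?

6

The value reflects between 6 and 22, moving 8 per step.
  step 6: 6 → 14
  step 7: 14 → 22
  step 8: 22 → 14
  step 9: 14 → 6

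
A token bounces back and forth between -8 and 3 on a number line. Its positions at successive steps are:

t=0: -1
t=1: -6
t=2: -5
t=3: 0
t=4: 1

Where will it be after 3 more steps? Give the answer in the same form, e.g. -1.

The value travels 5 per step and bounces off the walls at -8 and 3.
  step 5: 1 → -4
  step 6: -4 → -7
  step 7: -7 → -2

-2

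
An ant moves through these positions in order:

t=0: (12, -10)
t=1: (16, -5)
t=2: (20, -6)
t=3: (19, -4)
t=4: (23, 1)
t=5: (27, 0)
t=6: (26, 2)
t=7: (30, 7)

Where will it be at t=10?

Differencing gives (+4, +5), (+4, -1), (-1, +2), (+4, +5), (+4, -1), (-1, +2), (+4, +5). This is the pattern (+4, +5), (+4, -1), (-1, +2) repeated.
step 8: apply (+4, -1) → (34, 6)
step 9: apply (-1, +2) → (33, 8)
step 10: apply (+4, +5) → (37, 13)

(37, 13)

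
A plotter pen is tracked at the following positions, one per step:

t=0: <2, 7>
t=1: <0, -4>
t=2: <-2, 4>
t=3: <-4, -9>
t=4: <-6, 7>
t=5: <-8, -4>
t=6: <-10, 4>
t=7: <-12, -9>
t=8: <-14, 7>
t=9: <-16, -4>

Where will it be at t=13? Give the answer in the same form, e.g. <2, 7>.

The first coordinate changes by -2 each step, so at step 13 it is 2 + 13·(-2) = -24.
The second coordinate repeats the cycle [7, -4, 4, -9] with period 4; step 13 mod 4 = 1, giving -4.

<-24, -4>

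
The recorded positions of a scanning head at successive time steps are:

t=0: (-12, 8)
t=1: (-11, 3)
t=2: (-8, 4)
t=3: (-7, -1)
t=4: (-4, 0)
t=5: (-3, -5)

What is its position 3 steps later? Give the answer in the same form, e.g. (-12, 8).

(4, -8)

Differencing gives (+1, -5), (+3, +1), (+1, -5), (+3, +1), (+1, -5). This is the pattern (+1, -5), (+3, +1) repeated.
step 6: apply (+3, +1) → (0, -4)
step 7: apply (+1, -5) → (1, -9)
step 8: apply (+3, +1) → (4, -8)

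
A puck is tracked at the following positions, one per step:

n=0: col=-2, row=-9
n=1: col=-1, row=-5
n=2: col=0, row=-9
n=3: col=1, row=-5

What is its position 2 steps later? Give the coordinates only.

Col: linear, +1 per step → 3 at step 5.
Row: cycles through -9, -5 every 2 steps. Step 5 lands at position 1 of the cycle → -5.

col=3, row=-5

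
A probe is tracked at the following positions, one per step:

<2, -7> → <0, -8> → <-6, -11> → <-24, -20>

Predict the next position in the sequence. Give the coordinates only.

The jumps are <-2, -1>, <-6, -3>, <-18, -9> — a geometric progression with ratio 3.
step 4: <-24, -20> + <-54, -27> → <-78, -47>

<-78, -47>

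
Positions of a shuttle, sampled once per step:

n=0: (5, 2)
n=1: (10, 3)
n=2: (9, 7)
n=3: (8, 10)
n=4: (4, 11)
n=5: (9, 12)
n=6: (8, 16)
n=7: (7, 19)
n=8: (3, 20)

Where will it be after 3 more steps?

The moves between consecutive positions are (+5, +1), (-1, +4), (-1, +3), (-4, +1), (+5, +1), (-1, +4), (-1, +3), (-4, +1); they repeat the 4-cycle [(+5, +1), (-1, +4), (-1, +3), (-4, +1)].
step 9: apply (+5, +1) → (8, 21)
step 10: apply (-1, +4) → (7, 25)
step 11: apply (-1, +3) → (6, 28)

(6, 28)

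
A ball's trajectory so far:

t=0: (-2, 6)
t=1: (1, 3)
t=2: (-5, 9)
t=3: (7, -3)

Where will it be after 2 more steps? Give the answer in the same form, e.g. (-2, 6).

(31, -27)

Consecutive displacements (+3, -3), (-6, +6), (+12, -12) scale by a factor of -2 each step.
step 4: (7, -3) + (-24, +24) → (-17, 21)
step 5: (-17, 21) + (+48, -48) → (31, -27)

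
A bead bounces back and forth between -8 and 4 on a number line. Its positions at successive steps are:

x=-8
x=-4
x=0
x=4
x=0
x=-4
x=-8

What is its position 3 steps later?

The value travels 4 per step and bounces off the walls at -8 and 4.
  step 7: -8 → -4
  step 8: -4 → 0
  step 9: 0 → 4

x=4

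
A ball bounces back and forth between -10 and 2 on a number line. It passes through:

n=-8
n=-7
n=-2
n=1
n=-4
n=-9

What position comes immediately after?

n=-6

The value reflects between -10 and 2, moving 5 per step.
  step 6: -9 → -6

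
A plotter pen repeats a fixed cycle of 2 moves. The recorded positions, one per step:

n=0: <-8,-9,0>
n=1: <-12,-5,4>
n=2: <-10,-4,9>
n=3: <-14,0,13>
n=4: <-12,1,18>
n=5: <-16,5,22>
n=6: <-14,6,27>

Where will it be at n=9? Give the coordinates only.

<-20,15,40>

The moves between consecutive positions are <-4,+4,+4>, <+2,+1,+5>, <-4,+4,+4>, <+2,+1,+5>, <-4,+4,+4>, <+2,+1,+5>; they repeat the 2-cycle [<-4,+4,+4>, <+2,+1,+5>].
step 7: apply <-4,+4,+4> → <-18,10,31>
step 8: apply <+2,+1,+5> → <-16,11,36>
step 9: apply <-4,+4,+4> → <-20,15,40>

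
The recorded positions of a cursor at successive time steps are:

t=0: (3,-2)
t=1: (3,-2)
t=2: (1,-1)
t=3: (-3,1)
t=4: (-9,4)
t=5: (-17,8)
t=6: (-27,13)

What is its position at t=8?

(-53,26)

First differences are (+0,+0), (-2,+1), (-4,+2), (-6,+3), (-8,+4), (-10,+5); their common second difference is (-2,+1) (constant acceleration).
step 7: (-27,13) + (-12,+6) → (-39,19)
step 8: (-39,19) + (-14,+7) → (-53,26)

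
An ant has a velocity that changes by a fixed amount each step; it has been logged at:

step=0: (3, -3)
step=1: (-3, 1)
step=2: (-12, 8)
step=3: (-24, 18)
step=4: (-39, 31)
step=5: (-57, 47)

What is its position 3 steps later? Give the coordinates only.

(-129, 113)

First differences are (-6, +4), (-9, +7), (-12, +10), (-15, +13), (-18, +16); their common second difference is (-3, +3) (constant acceleration).
step 6: (-57, 47) + (-21, +19) → (-78, 66)
step 7: (-78, 66) + (-24, +22) → (-102, 88)
step 8: (-102, 88) + (-27, +25) → (-129, 113)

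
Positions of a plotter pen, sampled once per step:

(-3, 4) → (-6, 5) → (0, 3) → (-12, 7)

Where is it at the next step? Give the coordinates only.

Consecutive displacements (-3, +1), (+6, -2), (-12, +4) scale by a factor of -2 each step.
step 4: (-12, 7) + (+24, -8) → (12, -1)

(12, -1)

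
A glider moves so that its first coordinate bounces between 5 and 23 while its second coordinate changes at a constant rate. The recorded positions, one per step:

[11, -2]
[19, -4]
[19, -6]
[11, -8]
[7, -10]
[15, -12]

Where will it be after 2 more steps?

[15, -16]

The first coordinate travels 8 per step and bounces off the walls at 5 and 23.
  step 6: 15 → 23
  step 7: 23 → 15
The second coordinate changes by -2 each step: at step 7 it is -16.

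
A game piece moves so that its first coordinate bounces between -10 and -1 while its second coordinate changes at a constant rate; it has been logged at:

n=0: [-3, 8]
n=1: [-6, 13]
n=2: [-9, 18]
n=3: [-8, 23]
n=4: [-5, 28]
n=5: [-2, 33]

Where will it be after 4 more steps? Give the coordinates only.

[-8, 53]

The first coordinate reflects between -10 and -1, moving 3 per step.
  step 6: -2 → -3
  step 7: -3 → -6
  step 8: -6 → -9
  step 9: -9 → -8
The second coordinate changes by +5 each step: at step 9 it is 53.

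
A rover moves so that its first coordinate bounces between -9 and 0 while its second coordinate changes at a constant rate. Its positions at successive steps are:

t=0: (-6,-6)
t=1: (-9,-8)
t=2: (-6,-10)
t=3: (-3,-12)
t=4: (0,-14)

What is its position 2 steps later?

The first coordinate reflects between -9 and 0, moving 3 per step.
  step 5: 0 → -3
  step 6: -3 → -6
The second coordinate changes by -2 each step: at step 6 it is -18.

(-6,-18)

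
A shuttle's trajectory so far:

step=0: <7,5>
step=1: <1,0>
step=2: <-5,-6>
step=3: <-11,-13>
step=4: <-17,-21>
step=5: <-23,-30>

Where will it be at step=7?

<-35,-51>

Taking differences between consecutive positions: <-6,-5>, <-6,-6>, <-6,-7>, <-6,-8>, <-6,-9>. These grow by <+0,-1> each step.
step 6: <-23,-30> + <-6,-10> → <-29,-40>
step 7: <-29,-40> + <-6,-11> → <-35,-51>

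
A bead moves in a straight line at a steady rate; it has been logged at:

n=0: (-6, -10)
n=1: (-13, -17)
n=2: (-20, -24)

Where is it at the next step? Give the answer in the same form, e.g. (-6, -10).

(-27, -31)

Each step adds (-7, -7) to the position.
step 3: (-20, -24) + (-7, -7) → (-27, -31)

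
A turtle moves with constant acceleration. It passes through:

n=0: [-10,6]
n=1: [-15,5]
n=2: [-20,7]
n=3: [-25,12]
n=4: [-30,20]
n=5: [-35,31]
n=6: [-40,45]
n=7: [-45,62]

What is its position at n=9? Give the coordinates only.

Taking differences between consecutive positions: [-5,-1], [-5,+2], [-5,+5], [-5,+8], [-5,+11], [-5,+14], [-5,+17]. These grow by [+0,+3] each step.
step 8: [-45,62] + [-5,+20] → [-50,82]
step 9: [-50,82] + [-5,+23] → [-55,105]

[-55,105]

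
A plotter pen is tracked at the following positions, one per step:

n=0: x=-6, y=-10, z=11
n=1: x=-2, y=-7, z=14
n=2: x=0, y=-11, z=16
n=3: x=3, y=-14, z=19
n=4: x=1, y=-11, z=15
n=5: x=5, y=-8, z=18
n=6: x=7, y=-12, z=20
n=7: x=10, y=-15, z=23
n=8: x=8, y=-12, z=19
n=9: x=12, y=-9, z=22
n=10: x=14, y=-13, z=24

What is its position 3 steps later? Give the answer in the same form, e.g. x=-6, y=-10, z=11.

x=19, y=-10, z=26

The moves between consecutive positions are (+4, +3, +3), (+2, -4, +2), (+3, -3, +3), (-2, +3, -4), (+4, +3, +3), (+2, -4, +2), (+3, -3, +3), (-2, +3, -4), (+4, +3, +3), (+2, -4, +2); they repeat the 4-cycle [(+4, +3, +3), (+2, -4, +2), (+3, -3, +3), (-2, +3, -4)].
step 11: apply (+3, -3, +3) → x=17, y=-16, z=27
step 12: apply (-2, +3, -4) → x=15, y=-13, z=23
step 13: apply (+4, +3, +3) → x=19, y=-10, z=26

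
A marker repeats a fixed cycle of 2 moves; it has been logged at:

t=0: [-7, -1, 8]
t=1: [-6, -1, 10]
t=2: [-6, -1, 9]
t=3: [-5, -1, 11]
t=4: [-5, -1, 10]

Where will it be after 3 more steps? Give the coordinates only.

[-3, -1, 13]

Differencing gives [+1, +0, +2], [+0, +0, -1], [+1, +0, +2], [+0, +0, -1]. This is the pattern [+1, +0, +2], [+0, +0, -1] repeated.
step 5: apply [+1, +0, +2] → [-4, -1, 12]
step 6: apply [+0, +0, -1] → [-4, -1, 11]
step 7: apply [+1, +0, +2] → [-3, -1, 13]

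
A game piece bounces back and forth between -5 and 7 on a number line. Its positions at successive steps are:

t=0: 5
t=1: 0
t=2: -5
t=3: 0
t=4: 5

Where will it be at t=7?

-4

The value travels 5 per step and bounces off the walls at -5 and 7.
  step 5: 5 → 4
  step 6: 4 → -1
  step 7: -1 → -4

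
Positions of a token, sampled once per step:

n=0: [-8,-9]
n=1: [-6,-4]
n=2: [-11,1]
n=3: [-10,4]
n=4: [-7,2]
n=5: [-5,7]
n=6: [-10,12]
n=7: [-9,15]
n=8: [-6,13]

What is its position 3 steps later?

[-8,26]

The moves between consecutive positions are [+2,+5], [-5,+5], [+1,+3], [+3,-2], [+2,+5], [-5,+5], [+1,+3], [+3,-2]; they repeat the 4-cycle [[+2,+5], [-5,+5], [+1,+3], [+3,-2]].
step 9: apply [+2,+5] → [-4,18]
step 10: apply [-5,+5] → [-9,23]
step 11: apply [+1,+3] → [-8,26]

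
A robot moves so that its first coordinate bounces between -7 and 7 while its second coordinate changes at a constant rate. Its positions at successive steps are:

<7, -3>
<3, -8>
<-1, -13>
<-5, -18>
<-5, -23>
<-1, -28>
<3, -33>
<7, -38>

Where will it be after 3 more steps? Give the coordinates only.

<-5, -53>

The first coordinate travels 4 per step and bounces off the walls at -7 and 7.
  step 8: 7 → 3
  step 9: 3 → -1
  step 10: -1 → -5
The second coordinate changes by -5 each step: at step 10 it is -53.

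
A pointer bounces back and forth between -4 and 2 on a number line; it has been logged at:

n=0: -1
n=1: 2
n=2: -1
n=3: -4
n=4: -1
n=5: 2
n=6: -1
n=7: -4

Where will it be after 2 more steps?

2

The value reflects between -4 and 2, moving 3 per step.
  step 8: -4 → -1
  step 9: -1 → 2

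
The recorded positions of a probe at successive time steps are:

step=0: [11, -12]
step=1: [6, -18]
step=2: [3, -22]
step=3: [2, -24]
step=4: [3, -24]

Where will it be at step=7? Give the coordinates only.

[18, -12]

First differences are [-5, -6], [-3, -4], [-1, -2], [+1, +0]; their common second difference is [+2, +2] (constant acceleration).
step 5: [3, -24] + [+3, +2] → [6, -22]
step 6: [6, -22] + [+5, +4] → [11, -18]
step 7: [11, -18] + [+7, +6] → [18, -12]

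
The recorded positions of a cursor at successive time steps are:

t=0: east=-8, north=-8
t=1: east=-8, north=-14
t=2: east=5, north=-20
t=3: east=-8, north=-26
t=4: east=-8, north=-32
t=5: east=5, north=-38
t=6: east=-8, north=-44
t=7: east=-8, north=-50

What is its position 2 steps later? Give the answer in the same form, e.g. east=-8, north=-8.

east=-8, north=-62

East: cycles through -8, -8, 5 every 3 steps. Step 9 lands at position 0 of the cycle → -8.
North: linear, -6 per step → -62 at step 9.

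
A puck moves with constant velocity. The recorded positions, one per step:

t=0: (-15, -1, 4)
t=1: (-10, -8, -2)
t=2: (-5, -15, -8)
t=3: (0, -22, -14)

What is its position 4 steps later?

The position changes by (+5, -7, -6) every step.
step 4: (0, -22, -14) + (+5, -7, -6) → (5, -29, -20)
step 5: (5, -29, -20) + (+5, -7, -6) → (10, -36, -26)
step 6: (10, -36, -26) + (+5, -7, -6) → (15, -43, -32)
step 7: (15, -43, -32) + (+5, -7, -6) → (20, -50, -38)

(20, -50, -38)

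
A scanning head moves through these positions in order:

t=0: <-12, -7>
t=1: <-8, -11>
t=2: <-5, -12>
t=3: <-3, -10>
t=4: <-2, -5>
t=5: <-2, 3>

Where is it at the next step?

Taking differences between consecutive positions: <+4, -4>, <+3, -1>, <+2, +2>, <+1, +5>, <+0, +8>. These grow by <-1, +3> each step.
step 6: <-2, 3> + <-1, +11> → <-3, 14>

<-3, 14>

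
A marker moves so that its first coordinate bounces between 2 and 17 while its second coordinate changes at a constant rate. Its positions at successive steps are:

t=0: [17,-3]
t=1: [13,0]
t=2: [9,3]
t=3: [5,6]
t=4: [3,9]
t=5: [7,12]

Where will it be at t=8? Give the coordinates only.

The first coordinate travels 4 per step and bounces off the walls at 2 and 17.
  step 6: 7 → 11
  step 7: 11 → 15
  step 8: 15 → 15
The second coordinate changes by +3 each step: at step 8 it is 21.

[15,21]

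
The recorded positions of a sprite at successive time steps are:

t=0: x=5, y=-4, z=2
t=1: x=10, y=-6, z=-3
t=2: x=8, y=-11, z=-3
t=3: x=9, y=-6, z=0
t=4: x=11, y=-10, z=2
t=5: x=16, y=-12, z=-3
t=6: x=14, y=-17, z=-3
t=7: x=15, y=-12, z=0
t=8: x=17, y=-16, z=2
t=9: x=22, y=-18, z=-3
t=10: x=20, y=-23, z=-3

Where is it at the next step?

x=21, y=-18, z=0

The moves between consecutive positions are (+5, -2, -5), (-2, -5, +0), (+1, +5, +3), (+2, -4, +2), (+5, -2, -5), (-2, -5, +0), (+1, +5, +3), (+2, -4, +2), (+5, -2, -5), (-2, -5, +0); they repeat the 4-cycle [(+5, -2, -5), (-2, -5, +0), (+1, +5, +3), (+2, -4, +2)].
step 11: apply (+1, +5, +3) → x=21, y=-18, z=0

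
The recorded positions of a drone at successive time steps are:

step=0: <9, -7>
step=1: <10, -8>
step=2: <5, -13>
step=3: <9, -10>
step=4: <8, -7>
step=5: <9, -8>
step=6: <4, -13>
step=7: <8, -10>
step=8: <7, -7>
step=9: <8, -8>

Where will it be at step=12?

<6, -7>

Differencing gives <+1, -1>, <-5, -5>, <+4, +3>, <-1, +3>, <+1, -1>, <-5, -5>, <+4, +3>, <-1, +3>, <+1, -1>. This is the pattern <+1, -1>, <-5, -5>, <+4, +3>, <-1, +3> repeated.
step 10: apply <-5, -5> → <3, -13>
step 11: apply <+4, +3> → <7, -10>
step 12: apply <-1, +3> → <6, -7>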